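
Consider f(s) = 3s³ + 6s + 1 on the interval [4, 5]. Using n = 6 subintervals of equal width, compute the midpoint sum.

Δs = (5 − 4)/6 = 1/6.
Midpoints: 49/12, 4.25, 53/12, 55/12, 4.75, 59/12.
f(49/12) = 132337/576, f(4.25) = 256.796875, f(53/12) = 164717/576, f(55/12) = 182791/576, f(4.75) = 351.015625, f(59/12) = 222947/576.
Sum = Δs · [f(49/12) + f(4.25) + f(53/12) + ...].
Sum = 304.65625.

304.65625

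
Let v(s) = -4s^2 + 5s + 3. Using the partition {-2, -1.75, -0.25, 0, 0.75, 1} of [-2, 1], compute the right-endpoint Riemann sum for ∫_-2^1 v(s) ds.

Subinterval widths: 0.25, 1.5, 0.25, 0.75, 0.25.
Right endpoints: -1.75, -0.25, 0, 0.75, 1.
v(-1.75) = -18, v(-0.25) = 1.5, v(0) = 3, v(0.75) = 4.5, v(1) = 4.
Sum = Σ Δs_i · v(s_i).
Sum = 2.875.

2.875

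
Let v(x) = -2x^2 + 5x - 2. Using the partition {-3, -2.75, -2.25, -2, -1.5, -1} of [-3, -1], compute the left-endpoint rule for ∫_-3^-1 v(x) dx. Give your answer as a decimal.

Subinterval widths: 0.25, 0.5, 0.25, 0.5, 0.5.
Left endpoints: -3, -2.75, -2.25, -2, -1.5.
v(-3) = -35, v(-2.75) = -30.875, v(-2.25) = -23.375, v(-2) = -20, v(-1.5) = -14.
Sum = Σ Δx_i · v(x_i).
Sum = -47.03125.

-47.03125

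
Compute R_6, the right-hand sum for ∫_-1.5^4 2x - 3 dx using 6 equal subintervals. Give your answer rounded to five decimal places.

2.29167

Δx = (4 − (-1.5))/6 = 11/12.
Right endpoints: -7/12, 1/3, 1.25, 13/6, 37/12, 4.
f(-7/12) = -25/6, f(1/3) = -7/3, f(1.25) = -0.5, f(13/6) = 4/3, f(37/12) = 19/6, f(4) = 5.
Sum = Δx · [f(-7/12) + f(1/3) + f(1.25) + ...].
Sum ≈ 2.29167.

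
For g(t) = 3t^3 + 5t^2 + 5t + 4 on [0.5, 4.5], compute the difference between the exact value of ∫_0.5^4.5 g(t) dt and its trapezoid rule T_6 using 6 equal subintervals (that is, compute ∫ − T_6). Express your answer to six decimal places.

-8.148148

Exact integral: ∫_0.5^4.5 g(t) dt ≈ 525.16666667.
T_6 ≈ 533.31481481.
Error ≈ 525.16666667 − 533.31481481 ≈ -8.148148.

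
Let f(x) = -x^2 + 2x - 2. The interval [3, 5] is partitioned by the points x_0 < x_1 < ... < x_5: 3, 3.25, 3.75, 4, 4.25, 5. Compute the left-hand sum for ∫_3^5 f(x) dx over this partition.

Subinterval widths: 0.25, 0.5, 0.25, 0.25, 0.75.
Left endpoints: 3, 3.25, 3.75, 4, 4.25.
f(3) = -5, f(3.25) = -6.0625, f(3.75) = -8.5625, f(4) = -10, f(4.25) = -11.5625.
Sum = Σ Δx_i · f(x_i).
Sum = -17.59375.

-17.59375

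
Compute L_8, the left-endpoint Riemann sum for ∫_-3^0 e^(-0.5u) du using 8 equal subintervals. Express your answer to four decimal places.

Δu = (0 − (-3))/8 = 0.375.
Left endpoints: -3, -2.625, -2.25, -1.875, -1.5, -1.125, -0.75, -0.375.
f(-3) ≈ 4.4817, f(-2.625) ≈ 3.7155, f(-2.25) ≈ 3.0802, f(-1.875) ≈ 2.5536, f(-1.5) ≈ 2.1170, f(-1.125) ≈ 1.7551, f(-0.75) ≈ 1.4550, f(-0.375) ≈ 1.2062.
Sum = Δu · [f(-3) + f(-2.625) + f(-2.25) + ...].
Sum ≈ 7.6366.

7.6366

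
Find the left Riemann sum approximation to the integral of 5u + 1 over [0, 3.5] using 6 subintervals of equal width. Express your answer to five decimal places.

29.02083

Δu = (3.5 − 0)/6 = 7/12.
Left endpoints: 0, 7/12, 7/6, 1.75, 7/3, 35/12.
f(0) = 1, f(7/12) = 47/12, f(7/6) = 41/6, f(1.75) = 9.75, f(7/3) = 38/3, f(35/12) = 187/12.
Sum = Δu · [f(0) + f(7/12) + f(7/6) + ...].
Sum ≈ 29.02083.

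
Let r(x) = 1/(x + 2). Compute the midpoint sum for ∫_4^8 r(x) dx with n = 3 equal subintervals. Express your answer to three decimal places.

Δx = (8 − 4)/3 = 4/3.
Midpoints: 14/3, 6, 22/3.
r(14/3) = 0.15, r(6) = 0.125, r(22/3) = 3/28.
Sum = Δx · [r(14/3) + r(6) + r(22/3)].
Sum ≈ 0.510.

0.510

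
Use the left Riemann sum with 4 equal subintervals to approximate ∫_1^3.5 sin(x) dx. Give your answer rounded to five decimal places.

1.80095

Δx = (3.5 − 1)/4 = 0.625.
Left endpoints: 1, 1.625, 2.25, 2.875.
f(1) ≈ 0.84147, f(1.625) ≈ 0.99853, f(2.25) ≈ 0.77807, f(2.875) ≈ 0.26345.
Sum = Δx · [f(1) + f(1.625) + f(2.25) + f(2.875)].
Sum ≈ 1.80095.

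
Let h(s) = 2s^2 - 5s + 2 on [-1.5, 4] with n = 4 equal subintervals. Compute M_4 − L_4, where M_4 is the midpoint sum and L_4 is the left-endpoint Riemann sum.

M_4 = 19.80859375.
L_4 = 25.0078125.
M_4 − L_4 = -5.19921875.

-5.19921875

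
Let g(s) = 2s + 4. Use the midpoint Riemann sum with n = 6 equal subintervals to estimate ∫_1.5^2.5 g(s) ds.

Δs = (2.5 − 1.5)/6 = 1/6.
Midpoints: 19/12, 1.75, 23/12, 25/12, 2.25, 29/12.
g(19/12) = 43/6, g(1.75) = 7.5, g(23/12) = 47/6, g(25/12) = 49/6, g(2.25) = 8.5, g(29/12) = 53/6.
Sum = Δs · [g(19/12) + g(1.75) + g(23/12) + ...].
Sum = 8.

8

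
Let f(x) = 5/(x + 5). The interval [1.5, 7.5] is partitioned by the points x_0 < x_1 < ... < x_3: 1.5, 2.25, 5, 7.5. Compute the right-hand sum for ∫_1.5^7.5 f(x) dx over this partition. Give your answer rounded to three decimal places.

Subinterval widths: 0.75, 2.75, 2.5.
Right endpoints: 2.25, 5, 7.5.
f(2.25) = 20/29, f(5) = 0.5, f(7.5) = 0.4.
Sum = Σ Δx_i · f(x_i).
Sum ≈ 2.892.

2.892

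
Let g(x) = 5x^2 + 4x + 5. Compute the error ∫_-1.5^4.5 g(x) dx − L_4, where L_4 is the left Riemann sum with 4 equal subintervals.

Exact integral: ∫_-1.5^4.5 g(x) dx = 223.5.
L_4 = 149.25.
Error = 223.5 − 149.25 = 74.25.

74.25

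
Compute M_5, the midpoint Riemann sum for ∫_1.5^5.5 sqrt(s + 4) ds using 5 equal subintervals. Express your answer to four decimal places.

10.9229

Δs = (5.5 − 1.5)/5 = 0.8.
Midpoints: 1.9, 2.7, 3.5, 4.3, 5.1.
f(1.9) ≈ 2.4290, f(2.7) ≈ 2.5884, f(3.5) ≈ 2.7386, f(4.3) ≈ 2.8810, f(5.1) ≈ 3.0166.
Sum = Δs · [f(1.9) + f(2.7) + f(3.5) + f(4.3) + f(5.1)].
Sum ≈ 10.9229.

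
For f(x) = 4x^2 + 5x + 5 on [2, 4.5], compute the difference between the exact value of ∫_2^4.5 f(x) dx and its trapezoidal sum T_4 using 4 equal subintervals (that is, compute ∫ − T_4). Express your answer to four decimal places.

-0.6510

Exact integral: ∫_2^4.5 f(x) dx ≈ 163.958333.
T_4 = 164.609375.
Error ≈ 163.958333 − 164.609375 ≈ -0.6510.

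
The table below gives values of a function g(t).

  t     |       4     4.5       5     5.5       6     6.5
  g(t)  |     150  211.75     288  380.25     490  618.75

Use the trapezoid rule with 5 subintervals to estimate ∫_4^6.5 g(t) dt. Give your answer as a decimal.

Δt = 0.5.
T_5 = (0.5/2)·[150 + 2·211.75 + 2·288 + 2·380.25 + 2·490 + 618.75] = 877.1875.

877.1875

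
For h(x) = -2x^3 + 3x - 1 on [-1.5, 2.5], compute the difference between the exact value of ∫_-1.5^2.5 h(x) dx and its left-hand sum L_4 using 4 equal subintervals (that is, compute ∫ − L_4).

-11

Exact integral: ∫_-1.5^2.5 h(x) dx = -15.
L_4 = -4.
Error = -15 − (-4) = -11.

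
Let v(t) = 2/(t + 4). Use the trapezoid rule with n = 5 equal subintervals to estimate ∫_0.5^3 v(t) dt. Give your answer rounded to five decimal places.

0.88487

Δt = (3 − 0.5)/5 = 0.5.
v(0.5) = 4/9, v(1) = 0.4, v(1.5) = 4/11, v(2) = 1/3, v(2.5) = 4/13, v(3) = 2/7.
T_5 = (Δt/2)·[v(t_0) + 2v(t_1) + ... + 2v(t_{4}) + v(t_5)].
Sum ≈ 0.88487.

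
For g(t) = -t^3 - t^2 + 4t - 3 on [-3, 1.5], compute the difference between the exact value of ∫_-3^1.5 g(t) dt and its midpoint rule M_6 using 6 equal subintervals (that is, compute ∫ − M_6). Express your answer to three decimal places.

0.264

Exact integral: ∫_-3^1.5 g(t) dt = -18.140625.
M_6 ≈ -18.40430.
Error ≈ -18.140625 − (-18.40430) ≈ 0.264.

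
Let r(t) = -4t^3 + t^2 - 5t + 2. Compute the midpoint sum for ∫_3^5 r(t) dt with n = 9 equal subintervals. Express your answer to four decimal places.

Δt = (5 − 3)/9 = 2/9.
Midpoints: 28/9, 10/3, 32/9, 34/9, 4, 38/9, 40/9, 14/3, 44/9.
r(28/9) = -90634/729, r(10/3) = -4096/27, r(32/9) = -133358/729, r(34/9) = -159124/729, r(4) = -258, r(38/9) = -220424/729, r(40/9) = -256342/729, r(14/3) = -10964/27, r(44/9) = -339674/729.
Sum = Δt · [r(28/9) + r(10/3) + r(32/9) + ...].
Sum ≈ -546.9465.

-546.9465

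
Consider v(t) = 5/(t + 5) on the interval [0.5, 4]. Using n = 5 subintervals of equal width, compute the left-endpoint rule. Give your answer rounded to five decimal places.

2.59034

Δt = (4 − 0.5)/5 = 0.7.
Left endpoints: 0.5, 1.2, 1.9, 2.6, 3.3.
v(0.5) = 10/11, v(1.2) = 25/31, v(1.9) = 50/69, v(2.6) = 25/38, v(3.3) = 50/83.
Sum = Δt · [v(0.5) + v(1.2) + v(1.9) + v(2.6) + v(3.3)].
Sum ≈ 2.59034.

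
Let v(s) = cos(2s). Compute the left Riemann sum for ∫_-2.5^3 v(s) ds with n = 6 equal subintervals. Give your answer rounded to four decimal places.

Δs = (3 − (-2.5))/6 = 11/12.
Left endpoints: -2.5, -19/12, -2/3, 0.25, 7/6, 25/12.
v(-2.5) ≈ 0.2837, v(-19/12) ≈ -0.9997, v(-2/3) ≈ 0.2352, v(0.25) ≈ 0.8776, v(7/6) ≈ -0.6908, v(25/12) ≈ -0.5190.
Sum = Δs · [v(-2.5) + v(-19/12) + v(-2/3) + ...].
Sum ≈ -0.7452.

-0.7452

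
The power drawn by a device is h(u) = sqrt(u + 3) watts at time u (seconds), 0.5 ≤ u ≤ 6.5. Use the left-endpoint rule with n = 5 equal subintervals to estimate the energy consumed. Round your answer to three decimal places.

Δu = (6.5 − 0.5)/5 = 1.2.
Left endpoints: 0.5, 1.7, 2.9, 4.1, 5.3.
h(0.5) ≈ 1.871, h(1.7) ≈ 2.168, h(2.9) ≈ 2.429, h(4.1) ≈ 2.665, h(5.3) ≈ 2.881.
Sum = Δu · [h(0.5) + h(1.7) + h(2.9) + h(4.1) + h(5.3)].
Sum ≈ 14.416.

14.416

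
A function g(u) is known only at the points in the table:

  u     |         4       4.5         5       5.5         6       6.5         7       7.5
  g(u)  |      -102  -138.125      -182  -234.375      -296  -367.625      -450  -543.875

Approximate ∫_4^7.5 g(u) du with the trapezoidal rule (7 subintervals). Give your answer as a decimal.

Δu = 0.5.
T_7 = (0.5/2)·[(-102) + 2·(-138.125) + 2·(-182) + 2·(-234.375) + 2·(-296) + 2·(-367.625) + 2·(-450) + (-543.875)] = -995.53125.

-995.53125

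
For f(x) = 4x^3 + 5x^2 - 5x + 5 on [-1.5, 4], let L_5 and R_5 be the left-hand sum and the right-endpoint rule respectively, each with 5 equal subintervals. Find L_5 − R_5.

-341.825

L_5 = 207.625.
R_5 = 549.45.
L_5 − R_5 = -341.825.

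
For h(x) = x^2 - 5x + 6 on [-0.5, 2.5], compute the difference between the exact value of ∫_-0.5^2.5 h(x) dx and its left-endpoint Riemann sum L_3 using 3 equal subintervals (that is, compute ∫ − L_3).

Exact integral: ∫_-0.5^2.5 h(x) dx = 8.25.
L_3 = 13.25.
Error = 8.25 − 13.25 = -5.

-5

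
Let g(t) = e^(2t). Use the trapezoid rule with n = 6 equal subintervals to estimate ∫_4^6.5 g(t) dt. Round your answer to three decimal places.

Δt = (6.5 − 4)/6 = 5/12.
g(4) ≈ 2980.958, g(53/12) ≈ 6859.112, g(29/6) ≈ 15782.652, g(5.25) ≈ 36315.503, g(17/3) ≈ 83561.096, g(73/12) ≈ 192272.068, g(6.5) ≈ 442413.392.
T_6 = (Δt/2)·[g(t_0) + 2g(t_1) + ... + 2g(t_{5}) + g(t_6)].
Sum ≈ 232286.503.

232286.503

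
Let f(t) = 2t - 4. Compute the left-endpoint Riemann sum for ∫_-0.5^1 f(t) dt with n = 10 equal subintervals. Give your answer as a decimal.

-5.475

Δt = (1 − (-0.5))/10 = 0.15.
Left endpoints: -0.5, -0.35, -0.2, -0.05, 0.1, 0.25, 0.4, 0.55, 0.7, 0.85.
f(-0.5) = -5, f(-0.35) = -4.7, f(-0.2) = -4.4, f(-0.05) = -4.1, f(0.1) = -3.8, f(0.25) = -3.5, f(0.4) = -3.2, f(0.55) = -2.9, f(0.7) = -2.6, f(0.85) = -2.3.
Sum = Δt · [f(-0.5) + f(-0.35) + f(-0.2) + ...].
Sum = -5.475.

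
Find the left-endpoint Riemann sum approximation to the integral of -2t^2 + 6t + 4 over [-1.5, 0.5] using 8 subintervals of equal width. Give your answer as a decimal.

-2.375

Δt = (0.5 − (-1.5))/8 = 0.25.
Left endpoints: -1.5, -1.25, -1, -0.75, -0.5, -0.25, 0, 0.25.
f(-1.5) = -9.5, f(-1.25) = -6.625, f(-1) = -4, f(-0.75) = -1.625, f(-0.5) = 0.5, f(-0.25) = 2.375, f(0) = 4, f(0.25) = 5.375.
Sum = Δt · [f(-1.5) + f(-1.25) + f(-1) + ...].
Sum = -2.375.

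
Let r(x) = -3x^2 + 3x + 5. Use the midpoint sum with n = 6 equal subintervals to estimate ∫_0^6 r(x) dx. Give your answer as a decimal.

Δx = (6 − 0)/6 = 1.
Midpoints: 0.5, 1.5, 2.5, 3.5, 4.5, 5.5.
r(0.5) = 5.75, r(1.5) = 2.75, r(2.5) = -6.25, r(3.5) = -21.25, r(4.5) = -42.25, r(5.5) = -69.25.
Sum = Δx · [r(0.5) + r(1.5) + r(2.5) + ...].
Sum = -130.5.

-130.5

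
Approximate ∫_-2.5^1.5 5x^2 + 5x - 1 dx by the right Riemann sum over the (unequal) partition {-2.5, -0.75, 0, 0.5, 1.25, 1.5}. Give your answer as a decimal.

11.46875

Subinterval widths: 1.75, 0.75, 0.5, 0.75, 0.25.
Right endpoints: -0.75, 0, 0.5, 1.25, 1.5.
f(-0.75) = -1.9375, f(0) = -1, f(0.5) = 2.75, f(1.25) = 13.0625, f(1.5) = 17.75.
Sum = Σ Δx_i · f(x_i).
Sum = 11.46875.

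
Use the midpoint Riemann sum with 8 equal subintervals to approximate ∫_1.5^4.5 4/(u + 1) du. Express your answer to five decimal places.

3.15087

Δu = (4.5 − 1.5)/8 = 0.375.
Midpoints: 1.6875, 2.0625, 2.4375, 2.8125, 3.1875, 3.5625, 3.9375, 4.3125.
f(1.6875) = 64/43, f(2.0625) = 64/49, f(2.4375) = 64/55, f(2.8125) = 64/61, f(3.1875) = 64/67, f(3.5625) = 64/73, f(3.9375) = 64/79, f(4.3125) = 64/85.
Sum = Δu · [f(1.6875) + f(2.0625) + f(2.4375) + ...].
Sum ≈ 3.15087.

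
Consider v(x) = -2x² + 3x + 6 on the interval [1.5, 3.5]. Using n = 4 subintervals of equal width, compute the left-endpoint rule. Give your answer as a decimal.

4

Δx = (3.5 − 1.5)/4 = 0.5.
Left endpoints: 1.5, 2, 2.5, 3.
v(1.5) = 6, v(2) = 4, v(2.5) = 1, v(3) = -3.
Sum = Δx · [v(1.5) + v(2) + v(2.5) + v(3)].
Sum = 4.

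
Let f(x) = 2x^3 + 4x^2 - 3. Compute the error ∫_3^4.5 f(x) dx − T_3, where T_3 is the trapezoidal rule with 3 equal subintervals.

Exact integral: ∫_3^4.5 f(x) dx = 245.53125.
T_3 = 247.1875.
Error = 245.53125 − 247.1875 = -1.65625.

-1.65625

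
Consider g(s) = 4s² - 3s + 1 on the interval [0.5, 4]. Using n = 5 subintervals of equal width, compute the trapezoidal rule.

66.185

Δs = (4 − 0.5)/5 = 0.7.
g(0.5) = 0.5, g(1.2) = 3.16, g(1.9) = 9.74, g(2.6) = 20.24, g(3.3) = 34.66, g(4) = 53.
T_5 = (Δs/2)·[g(s_0) + 2g(s_1) + ... + 2g(s_{4}) + g(s_5)].
Sum = 66.185.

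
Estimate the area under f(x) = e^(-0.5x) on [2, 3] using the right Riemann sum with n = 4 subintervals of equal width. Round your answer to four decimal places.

Δx = (3 − 2)/4 = 0.25.
Right endpoints: 2.25, 2.5, 2.75, 3.
f(2.25) ≈ 0.3247, f(2.5) ≈ 0.2865, f(2.75) ≈ 0.2528, f(3) ≈ 0.2231.
Sum = Δx · [f(2.25) + f(2.5) + f(2.75) + f(3)].
Sum ≈ 0.2718.

0.2718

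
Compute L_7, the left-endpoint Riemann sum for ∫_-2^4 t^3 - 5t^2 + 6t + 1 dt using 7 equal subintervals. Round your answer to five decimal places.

Δt = (4 − (-2))/7 = 6/7.
Left endpoints: -2, -8/7, -2/7, 4/7, 10/7, 16/7, 22/7.
f(-2) = -39, f(-8/7) = -4761/343, f(-2/7) = -393/343, f(4/7) = 1023/343, f(10/7) = 783/343, f(16/7) = 183/343, f(22/7) = 519/343.
Sum = Δt · [f(-2) + f(-8/7) + f(-2/7) + ...].
Sum ≈ -40.04082.

-40.04082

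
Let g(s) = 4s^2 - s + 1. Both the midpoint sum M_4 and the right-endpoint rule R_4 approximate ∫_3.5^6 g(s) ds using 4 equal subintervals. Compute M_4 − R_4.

M_4 = 221.1328125.
R_4 = 251.015625.
M_4 − R_4 = -29.8828125.

-29.8828125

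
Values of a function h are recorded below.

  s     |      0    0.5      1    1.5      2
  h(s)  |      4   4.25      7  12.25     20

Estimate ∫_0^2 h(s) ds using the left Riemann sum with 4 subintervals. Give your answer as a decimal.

Δs = 0.5.
Sum = 0.5·[4 + 4.25 + 7 + 12.25] = 13.75.

13.75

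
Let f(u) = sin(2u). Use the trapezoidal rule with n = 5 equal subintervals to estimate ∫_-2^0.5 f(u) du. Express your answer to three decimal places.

-0.546

Δu = (0.5 − (-2))/5 = 0.5.
f(-2) ≈ 0.757, f(-1.5) ≈ -0.141, f(-1) ≈ -0.909, f(-0.5) ≈ -0.841, f(0) ≈ 0.000, f(0.5) ≈ 0.841.
T_5 = (Δu/2)·[f(u_0) + 2f(u_1) + ... + 2f(u_{4}) + f(u_5)].
Sum ≈ -0.546.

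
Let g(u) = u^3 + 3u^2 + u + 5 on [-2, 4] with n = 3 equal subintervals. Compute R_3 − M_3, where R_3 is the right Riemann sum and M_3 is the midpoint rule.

R_3 = 306.
M_3 = 156.
R_3 − M_3 = 150.

150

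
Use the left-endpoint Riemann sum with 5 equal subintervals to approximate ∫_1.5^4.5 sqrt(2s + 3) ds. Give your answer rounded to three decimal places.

Δs = (4.5 − 1.5)/5 = 0.6.
Left endpoints: 1.5, 2.1, 2.7, 3.3, 3.9.
f(1.5) ≈ 2.449, f(2.1) ≈ 2.683, f(2.7) ≈ 2.898, f(3.3) ≈ 3.098, f(3.9) ≈ 3.286.
Sum = Δs · [f(1.5) + f(2.1) + f(2.7) + f(3.3) + f(3.9)].
Sum ≈ 8.649.

8.649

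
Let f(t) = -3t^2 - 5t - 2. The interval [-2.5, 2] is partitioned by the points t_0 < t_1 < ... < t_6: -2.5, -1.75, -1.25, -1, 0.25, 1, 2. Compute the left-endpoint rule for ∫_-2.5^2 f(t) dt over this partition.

-20.09375

Subinterval widths: 0.75, 0.5, 0.25, 1.25, 0.75, 1.
Left endpoints: -2.5, -1.75, -1.25, -1, 0.25, 1.
f(-2.5) = -8.25, f(-1.75) = -2.4375, f(-1.25) = -0.4375, f(-1) = 0, f(0.25) = -3.4375, f(1) = -10.
Sum = Σ Δt_i · f(t_i).
Sum = -20.09375.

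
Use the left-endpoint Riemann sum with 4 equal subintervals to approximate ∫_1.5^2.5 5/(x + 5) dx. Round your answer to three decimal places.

Δx = (2.5 − 1.5)/4 = 0.25.
Left endpoints: 1.5, 1.75, 2, 2.25.
f(1.5) = 10/13, f(1.75) = 20/27, f(2) = 5/7, f(2.25) = 20/29.
Sum = Δx · [f(1.5) + f(1.75) + f(2) + f(2.25)].
Sum ≈ 0.728.

0.728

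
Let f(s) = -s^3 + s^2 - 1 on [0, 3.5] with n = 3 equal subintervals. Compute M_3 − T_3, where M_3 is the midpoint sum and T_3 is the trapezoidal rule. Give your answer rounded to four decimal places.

M_3 ≈ -25.036748.
T_3 ≈ -30.098380.
M_3 − T_3 ≈ 5.0616.

5.0616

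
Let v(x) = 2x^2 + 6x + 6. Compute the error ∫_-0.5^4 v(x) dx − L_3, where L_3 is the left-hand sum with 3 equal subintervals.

40.5

Exact integral: ∫_-0.5^4 v(x) dx = 117.
L_3 = 76.5.
Error = 117 − 76.5 = 40.5.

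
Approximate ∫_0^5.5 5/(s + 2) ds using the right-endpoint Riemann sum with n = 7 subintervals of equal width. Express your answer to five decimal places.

Δs = (5.5 − 0)/7 = 11/14.
Right endpoints: 11/14, 11/7, 33/14, 22/7, 55/14, 33/7, 5.5.
f(11/14) = 70/39, f(11/7) = 1.4, f(33/14) = 70/61, f(22/7) = 35/36, f(55/14) = 70/83, f(33/7) = 35/47, f(5.5) = 2/3.
Sum = Δs · [f(11/14) + f(11/7) + f(33/14) + ...].
Sum ≈ 5.94735.

5.94735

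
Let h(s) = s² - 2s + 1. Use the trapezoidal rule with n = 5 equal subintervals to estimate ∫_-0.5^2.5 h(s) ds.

Δs = (2.5 − (-0.5))/5 = 0.6.
h(-0.5) = 2.25, h(0.1) = 0.81, h(0.7) = 0.09, h(1.3) = 0.09, h(1.9) = 0.81, h(2.5) = 2.25.
T_5 = (Δs/2)·[h(s_0) + 2h(s_1) + ... + 2h(s_{4}) + h(s_5)].
Sum = 2.43.

2.43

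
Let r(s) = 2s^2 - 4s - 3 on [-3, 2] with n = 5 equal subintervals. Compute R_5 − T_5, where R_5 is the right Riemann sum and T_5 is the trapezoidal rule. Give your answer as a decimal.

R_5 = 5.
T_5 = 20.
R_5 − T_5 = -15.

-15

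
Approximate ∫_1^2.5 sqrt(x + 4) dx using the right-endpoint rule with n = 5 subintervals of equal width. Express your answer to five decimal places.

Δx = (2.5 − 1)/5 = 0.3.
Right endpoints: 1.3, 1.6, 1.9, 2.2, 2.5.
f(1.3) ≈ 2.30217, f(1.6) ≈ 2.36643, f(1.9) ≈ 2.42899, f(2.2) ≈ 2.48998, f(2.5) ≈ 2.54951.
Sum = Δx · [f(1.3) + f(1.6) + f(1.9) + f(2.2) + f(2.5)].
Sum ≈ 3.64113.

3.64113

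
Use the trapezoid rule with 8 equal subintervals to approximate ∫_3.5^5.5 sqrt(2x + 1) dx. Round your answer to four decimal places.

6.3136

Δx = (5.5 − 3.5)/8 = 0.25.
f(3.5) ≈ 2.8284, f(3.75) ≈ 2.9155, f(4) ≈ 3.0000, f(4.25) ≈ 3.0822, f(4.5) ≈ 3.1623, f(4.75) ≈ 3.2404, f(5) ≈ 3.3166, f(5.25) ≈ 3.3912, f(5.5) ≈ 3.4641.
T_8 = (Δx/2)·[f(x_0) + 2f(x_1) + ... + 2f(x_{7}) + f(x_8)].
Sum ≈ 6.3136.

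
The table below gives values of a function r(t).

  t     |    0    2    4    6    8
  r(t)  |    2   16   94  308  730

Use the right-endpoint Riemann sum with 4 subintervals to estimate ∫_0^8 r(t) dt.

Δt = 2.
Sum = 2·[16 + 94 + 308 + 730] = 2296.

2296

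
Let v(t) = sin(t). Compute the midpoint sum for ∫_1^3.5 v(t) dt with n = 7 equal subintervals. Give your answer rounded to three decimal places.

Δt = (3.5 − 1)/7 = 5/14.
Midpoints: 33/28, 43/28, 53/28, 2.25, 73/28, 83/28, 93/28.
v(33/28) ≈ 0.924, v(43/28) ≈ 0.999, v(53/28) ≈ 0.949, v(2.25) ≈ 0.778, v(73/28) ≈ 0.509, v(83/28) ≈ 0.176, v(93/28) ≈ -0.179.
Sum = Δt · [v(33/28) + v(43/28) + v(53/28) + ...].
Sum ≈ 1.485.

1.485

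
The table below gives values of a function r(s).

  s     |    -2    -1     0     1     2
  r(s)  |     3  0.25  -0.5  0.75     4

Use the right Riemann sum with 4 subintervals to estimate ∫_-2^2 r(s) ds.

Δs = 1.
Sum = 1·[0.25 + (-0.5) + 0.75 + 4] = 4.5.

4.5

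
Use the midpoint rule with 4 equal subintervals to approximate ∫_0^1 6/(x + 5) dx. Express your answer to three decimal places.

Δx = (1 − 0)/4 = 0.25.
Midpoints: 0.125, 0.375, 0.625, 0.875.
f(0.125) = 48/41, f(0.375) = 48/43, f(0.625) = 16/15, f(0.875) = 48/47.
Sum = Δx · [f(0.125) + f(0.375) + f(0.625) + f(0.875)].
Sum ≈ 1.094.

1.094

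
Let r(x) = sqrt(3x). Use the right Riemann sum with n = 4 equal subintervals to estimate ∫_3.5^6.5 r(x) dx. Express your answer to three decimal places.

12.010

Δx = (6.5 − 3.5)/4 = 0.75.
Right endpoints: 4.25, 5, 5.75, 6.5.
r(4.25) ≈ 3.571, r(5) ≈ 3.873, r(5.75) ≈ 4.153, r(6.5) ≈ 4.416.
Sum = Δx · [r(4.25) + r(5) + r(5.75) + r(6.5)].
Sum ≈ 12.010.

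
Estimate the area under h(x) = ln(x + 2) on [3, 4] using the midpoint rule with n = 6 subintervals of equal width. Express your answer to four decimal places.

Δx = (4 − 3)/6 = 1/6.
Midpoints: 37/12, 3.25, 41/12, 43/12, 3.75, 47/12.
h(37/12) ≈ 1.6260, h(3.25) ≈ 1.6582, h(41/12) ≈ 1.6895, h(43/12) ≈ 1.7198, h(3.75) ≈ 1.7492, h(47/12) ≈ 1.7778.
Sum = Δx · [h(37/12) + h(3.25) + h(41/12) + ...].
Sum ≈ 1.7034.

1.7034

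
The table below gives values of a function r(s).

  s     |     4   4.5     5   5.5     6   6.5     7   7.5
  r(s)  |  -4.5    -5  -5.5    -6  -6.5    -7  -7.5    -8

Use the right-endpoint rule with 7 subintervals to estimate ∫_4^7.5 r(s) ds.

Δs = 0.5.
Sum = 0.5·[(-5) + (-5.5) + (-6) + (-6.5) + (-7) + (-7.5) + (-8)] = -22.75.

-22.75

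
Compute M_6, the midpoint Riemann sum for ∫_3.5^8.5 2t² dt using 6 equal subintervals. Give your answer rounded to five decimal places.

380.25463

Δt = (8.5 − 3.5)/6 = 5/6.
Midpoints: 47/12, 4.75, 67/12, 77/12, 7.25, 97/12.
f(47/12) = 2209/72, f(4.75) = 45.125, f(67/12) = 4489/72, f(77/12) = 5929/72, f(7.25) = 105.125, f(97/12) = 9409/72.
Sum = Δt · [f(47/12) + f(4.75) + f(67/12) + ...].
Sum ≈ 380.25463.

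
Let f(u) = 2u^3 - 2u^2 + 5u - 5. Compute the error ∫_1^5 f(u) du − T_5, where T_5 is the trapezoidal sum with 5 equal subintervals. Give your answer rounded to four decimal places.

-6.8267

Exact integral: ∫_1^5 f(u) du ≈ 269.333333.
T_5 = 276.16.
Error ≈ 269.333333 − 276.16 ≈ -6.8267.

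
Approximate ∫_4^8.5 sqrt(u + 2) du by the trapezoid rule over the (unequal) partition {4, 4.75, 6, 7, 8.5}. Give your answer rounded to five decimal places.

Subinterval widths: 0.75, 1.25, 1, 1.5.
f(4) ≈ 2.44949, f(4.75) ≈ 2.59808, f(6) ≈ 2.82843, f(7) ≈ 3.00000, f(8.5) ≈ 3.24037.
On each subinterval the trapezoid contributes (Δu_i/2)·[f(u_{i-1}) + f(u_i)].
Sum ≈ 12.87889.

12.87889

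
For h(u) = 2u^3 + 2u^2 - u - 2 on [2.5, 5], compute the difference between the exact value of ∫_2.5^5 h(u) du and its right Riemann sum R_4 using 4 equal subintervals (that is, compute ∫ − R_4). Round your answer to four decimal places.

Exact integral: ∫_2.5^5 h(u) du ≈ 351.510417.
R_4 ≈ 434.794922.
Error ≈ 351.510417 − 434.794922 ≈ -83.2845.

-83.2845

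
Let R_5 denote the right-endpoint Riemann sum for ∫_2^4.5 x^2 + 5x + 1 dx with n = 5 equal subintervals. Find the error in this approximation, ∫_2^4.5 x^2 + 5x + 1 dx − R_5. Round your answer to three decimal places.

-7.292

Exact integral: ∫_2^4.5 f(x) dx ≈ 70.83333.
R_5 = 78.125.
Error ≈ 70.83333 − 78.125 ≈ -7.292.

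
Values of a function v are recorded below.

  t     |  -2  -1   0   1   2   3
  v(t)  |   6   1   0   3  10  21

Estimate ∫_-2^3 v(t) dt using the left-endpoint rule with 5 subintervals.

20

Δt = 1.
Sum = 1·[6 + 1 + 0 + 3 + 10] = 20.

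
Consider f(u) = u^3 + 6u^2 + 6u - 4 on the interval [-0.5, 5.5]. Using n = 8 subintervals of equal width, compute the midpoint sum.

623.953125

Δu = (5.5 − (-0.5))/8 = 0.75.
Midpoints: -0.125, 0.625, 1.375, 2.125, 2.875, 3.625, 4.375, 5.125.
f(-0.125) = -2385/512, f(0.625) = 1197/512, f(1.375) = 9315/512, f(2.125) = 23265/512, f(2.875) = 44343/512, f(3.625) = 73845/512, f(4.375) = 113067/512, f(5.125) = 163305/512.
Sum = Δu · [f(-0.125) + f(0.625) + f(1.375) + ...].
Sum = 623.953125.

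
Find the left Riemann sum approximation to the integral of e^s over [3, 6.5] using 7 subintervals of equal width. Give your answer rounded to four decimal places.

Δs = (6.5 − 3)/7 = 0.5.
Left endpoints: 3, 3.5, 4, 4.5, 5, 5.5, 6.
f(3) ≈ 20.0855, f(3.5) ≈ 33.1155, f(4) ≈ 54.5982, f(4.5) ≈ 90.0171, f(5) ≈ 148.4132, f(5.5) ≈ 244.6919, f(6) ≈ 403.4288.
Sum = Δs · [f(3) + f(3.5) + f(4) + ...].
Sum ≈ 497.1751.

497.1751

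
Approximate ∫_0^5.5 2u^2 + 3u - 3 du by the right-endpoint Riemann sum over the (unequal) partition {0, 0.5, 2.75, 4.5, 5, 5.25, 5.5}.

201.0625

Subinterval widths: 0.5, 2.25, 1.75, 0.5, 0.25, 0.25.
Right endpoints: 0.5, 2.75, 4.5, 5, 5.25, 5.5.
f(0.5) = -1, f(2.75) = 20.375, f(4.5) = 51, f(5) = 62, f(5.25) = 67.875, f(5.5) = 74.
Sum = Σ Δu_i · f(u_i).
Sum = 201.0625.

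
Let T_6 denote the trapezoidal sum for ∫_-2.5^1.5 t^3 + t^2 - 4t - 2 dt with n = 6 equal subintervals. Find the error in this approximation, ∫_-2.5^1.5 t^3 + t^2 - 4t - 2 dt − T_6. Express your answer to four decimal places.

Exact integral: ∫_-2.5^1.5 f(t) dt ≈ -2.166667.
T_6 ≈ -2.314815.
Error ≈ -2.166667 − (-2.314815) ≈ 0.1481.

0.1481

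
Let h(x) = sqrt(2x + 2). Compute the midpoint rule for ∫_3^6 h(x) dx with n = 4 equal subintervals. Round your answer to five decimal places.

Δx = (6 − 3)/4 = 0.75.
Midpoints: 3.375, 4.125, 4.875, 5.625.
h(3.375) ≈ 2.95804, h(4.125) ≈ 3.20156, h(4.875) ≈ 3.42783, h(5.625) ≈ 3.64005.
Sum = Δx · [h(3.375) + h(4.125) + h(4.875) + h(5.625)].
Sum ≈ 9.92061.

9.92061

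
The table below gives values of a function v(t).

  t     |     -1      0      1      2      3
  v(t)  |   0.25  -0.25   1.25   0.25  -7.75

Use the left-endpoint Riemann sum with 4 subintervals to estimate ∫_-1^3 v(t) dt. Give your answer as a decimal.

Δt = 1.
Sum = 1·[0.25 + (-0.25) + 1.25 + 0.25] = 1.5.

1.5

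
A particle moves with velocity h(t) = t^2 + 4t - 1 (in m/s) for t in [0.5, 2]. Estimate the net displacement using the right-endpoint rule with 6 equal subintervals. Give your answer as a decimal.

Δt = (2 − 0.5)/6 = 0.25.
Right endpoints: 0.75, 1, 1.25, 1.5, 1.75, 2.
h(0.75) = 2.5625, h(1) = 4, h(1.25) = 5.5625, h(1.5) = 7.25, h(1.75) = 9.0625, h(2) = 11.
Sum = Δt · [h(0.75) + h(1) + h(1.25) + ...].
Sum = 9.859375.

9.859375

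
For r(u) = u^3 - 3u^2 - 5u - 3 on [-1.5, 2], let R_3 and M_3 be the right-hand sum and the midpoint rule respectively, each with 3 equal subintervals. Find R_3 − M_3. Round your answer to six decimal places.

-9.315104

R_3 = -31.9375.
M_3 ≈ -22.62239583.
R_3 − M_3 ≈ -9.315104.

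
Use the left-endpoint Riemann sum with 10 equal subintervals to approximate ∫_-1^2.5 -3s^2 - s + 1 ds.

-12.595625

Δs = (2.5 − (-1))/10 = 0.35.
Left endpoints: -1, -0.65, -0.3, 0.05, 0.4, 0.75, 1.1, 1.45, 1.8, 2.15.
f(-1) = -1, f(-0.65) = 0.3825, f(-0.3) = 1.03, f(0.05) = 0.9425, f(0.4) = 0.12, f(0.75) = -1.4375, f(1.1) = -3.73, f(1.45) = -6.7575, f(1.8) = -10.52, f(2.15) = -15.0175.
Sum = Δs · [f(-1) + f(-0.65) + f(-0.3) + ...].
Sum = -12.595625.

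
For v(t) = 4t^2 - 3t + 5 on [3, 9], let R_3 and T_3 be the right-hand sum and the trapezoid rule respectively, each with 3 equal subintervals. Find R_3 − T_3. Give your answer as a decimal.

R_3 = 1144.
T_3 = 874.
R_3 − T_3 = 270.

270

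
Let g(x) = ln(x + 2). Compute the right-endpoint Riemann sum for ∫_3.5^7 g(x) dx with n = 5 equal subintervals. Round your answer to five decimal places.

Δx = (7 − 3.5)/5 = 0.7.
Right endpoints: 4.2, 4.9, 5.6, 6.3, 7.
g(4.2) ≈ 1.82455, g(4.9) ≈ 1.93152, g(5.6) ≈ 2.02815, g(6.3) ≈ 2.11626, g(7) ≈ 2.19722.
Sum = Δx · [g(4.2) + g(4.9) + g(5.6) + g(6.3) + g(7)].
Sum ≈ 7.06839.

7.06839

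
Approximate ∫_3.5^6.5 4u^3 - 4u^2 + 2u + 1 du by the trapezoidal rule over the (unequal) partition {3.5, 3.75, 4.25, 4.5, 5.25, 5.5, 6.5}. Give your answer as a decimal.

1375.46875

Subinterval widths: 0.25, 0.5, 0.25, 0.75, 0.25, 1.
f(3.5) = 130.5, f(3.75) = 163.1875, f(4.25) = 244.3125, f(4.5) = 293.5, f(5.25) = 480.0625, f(5.5) = 556.5, f(6.5) = 943.5.
On each subinterval the trapezoid contributes (Δu_i/2)·[f(u_{i-1}) + f(u_i)].
Sum = 1375.46875.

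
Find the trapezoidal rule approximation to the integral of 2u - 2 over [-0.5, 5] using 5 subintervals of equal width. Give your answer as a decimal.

Δu = (5 − (-0.5))/5 = 1.1.
f(-0.5) = -3, f(0.6) = -0.8, f(1.7) = 1.4, f(2.8) = 3.6, f(3.9) = 5.8, f(5) = 8.
T_5 = (Δu/2)·[f(u_0) + 2f(u_1) + ... + 2f(u_{4}) + f(u_5)].
Sum = 13.75.

13.75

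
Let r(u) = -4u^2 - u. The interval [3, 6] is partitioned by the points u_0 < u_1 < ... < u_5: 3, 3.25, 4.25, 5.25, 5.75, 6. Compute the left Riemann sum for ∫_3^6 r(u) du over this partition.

Subinterval widths: 0.25, 1, 1, 0.5, 0.25.
Left endpoints: 3, 3.25, 4.25, 5.25, 5.75.
r(3) = -39, r(3.25) = -45.5, r(4.25) = -76.5, r(5.25) = -115.5, r(5.75) = -138.
Sum = Σ Δu_i · r(u_i).
Sum = -224.

-224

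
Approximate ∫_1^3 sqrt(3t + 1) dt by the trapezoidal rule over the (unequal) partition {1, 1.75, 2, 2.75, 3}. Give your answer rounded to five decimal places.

Subinterval widths: 0.75, 0.25, 0.75, 0.25.
f(1) ≈ 2.00000, f(1.75) ≈ 2.50000, f(2) ≈ 2.64575, f(2.75) ≈ 3.04138, f(3) ≈ 3.16228.
On each subinterval the trapezoid contributes (Δt_i/2)·[f(t_{i-1}) + f(t_i)].
Sum ≈ 5.23885.

5.23885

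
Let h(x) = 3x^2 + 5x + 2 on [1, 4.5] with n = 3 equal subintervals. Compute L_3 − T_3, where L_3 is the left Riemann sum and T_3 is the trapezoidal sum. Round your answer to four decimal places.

-43.8958

L_3 ≈ 103.736111.
T_3 ≈ 147.631944.
L_3 − T_3 ≈ -43.8958.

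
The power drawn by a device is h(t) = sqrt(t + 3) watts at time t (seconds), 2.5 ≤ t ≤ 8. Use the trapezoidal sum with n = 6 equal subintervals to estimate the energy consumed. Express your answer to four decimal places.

Δt = (8 − 2.5)/6 = 11/12.
h(2.5) ≈ 2.3452, h(41/12) ≈ 2.5331, h(13/3) ≈ 2.7080, h(5.25) ≈ 2.8723, h(37/6) ≈ 3.0277, h(85/12) ≈ 3.1754, h(8) ≈ 3.3166.
T_6 = (Δt/2)·[h(t_0) + 2h(t_1) + ... + 2h(t_{5}) + h(t_6)].
Sum ≈ 15.7185.

15.7185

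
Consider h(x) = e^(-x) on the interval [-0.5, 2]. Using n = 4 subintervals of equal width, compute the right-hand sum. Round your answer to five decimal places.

1.08940

Δx = (2 − (-0.5))/4 = 0.625.
Right endpoints: 0.125, 0.75, 1.375, 2.
h(0.125) ≈ 0.88250, h(0.75) ≈ 0.47237, h(1.375) ≈ 0.25284, h(2) ≈ 0.13534.
Sum = Δx · [h(0.125) + h(0.75) + h(1.375) + h(2)].
Sum ≈ 1.08940.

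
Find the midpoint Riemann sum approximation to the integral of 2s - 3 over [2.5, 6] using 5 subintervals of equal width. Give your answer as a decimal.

Δs = (6 − 2.5)/5 = 0.7.
Midpoints: 2.85, 3.55, 4.25, 4.95, 5.65.
f(2.85) = 2.7, f(3.55) = 4.1, f(4.25) = 5.5, f(4.95) = 6.9, f(5.65) = 8.3.
Sum = Δs · [f(2.85) + f(3.55) + f(4.25) + f(4.95) + f(5.65)].
Sum = 19.25.

19.25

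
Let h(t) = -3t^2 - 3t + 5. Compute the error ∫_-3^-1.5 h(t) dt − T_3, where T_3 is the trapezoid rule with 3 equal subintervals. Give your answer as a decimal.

0.1875

Exact integral: ∫_-3^-1.5 h(t) dt = -6.
T_3 = -6.1875.
Error = -6 − (-6.1875) = 0.1875.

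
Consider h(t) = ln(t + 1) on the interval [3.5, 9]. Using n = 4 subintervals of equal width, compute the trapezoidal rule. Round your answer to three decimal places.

10.738

Δt = (9 − 3.5)/4 = 1.375.
h(3.5) ≈ 1.504, h(4.875) ≈ 1.771, h(6.25) ≈ 1.981, h(7.625) ≈ 2.155, h(9) ≈ 2.303.
T_4 = (Δt/2)·[h(t_0) + 2h(t_1) + 2h(t_2) + 2h(t_3) + h(t_4)].
Sum ≈ 10.738.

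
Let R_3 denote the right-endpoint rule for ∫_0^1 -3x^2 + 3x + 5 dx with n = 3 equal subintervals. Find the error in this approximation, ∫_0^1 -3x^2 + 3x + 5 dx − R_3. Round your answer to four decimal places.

Exact integral: ∫_0^1 f(x) dx = 5.5.
R_3 ≈ 5.444444.
Error ≈ 5.5 − 5.444444 ≈ 0.0556.

0.0556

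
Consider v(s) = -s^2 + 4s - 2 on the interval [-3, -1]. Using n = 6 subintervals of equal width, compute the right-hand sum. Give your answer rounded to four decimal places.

-26.0370

Δs = (-1 − (-3))/6 = 1/3.
Right endpoints: -8/3, -7/3, -2, -5/3, -4/3, -1.
v(-8/3) = -178/9, v(-7/3) = -151/9, v(-2) = -14, v(-5/3) = -103/9, v(-4/3) = -82/9, v(-1) = -7.
Sum = Δs · [v(-8/3) + v(-7/3) + v(-2) + ...].
Sum ≈ -26.0370.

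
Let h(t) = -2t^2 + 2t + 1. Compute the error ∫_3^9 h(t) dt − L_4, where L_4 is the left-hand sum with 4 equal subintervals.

Exact integral: ∫_3^9 h(t) dt = -390.
L_4 = -295.5.
Error = -390 − (-295.5) = -94.5.

-94.5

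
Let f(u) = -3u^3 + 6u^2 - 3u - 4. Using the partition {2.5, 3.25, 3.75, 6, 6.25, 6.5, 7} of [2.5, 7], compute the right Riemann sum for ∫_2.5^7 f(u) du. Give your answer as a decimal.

-1764.7265625

Subinterval widths: 0.75, 0.5, 2.25, 0.25, 0.25, 0.5.
Right endpoints: 3.25, 3.75, 6, 6.25, 6.5, 7.
f(3.25) = -53.359375, f(3.75) = -89.078125, f(6) = -454, f(6.25) = -520.796875, f(6.5) = -593.875, f(7) = -760.
Sum = Σ Δu_i · f(u_i).
Sum = -1764.7265625.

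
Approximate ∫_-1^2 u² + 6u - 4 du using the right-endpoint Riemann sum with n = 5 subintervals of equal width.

Δu = (2 − (-1))/5 = 0.6.
Right endpoints: -0.4, 0.2, 0.8, 1.4, 2.
f(-0.4) = -6.24, f(0.2) = -2.76, f(0.8) = 1.44, f(1.4) = 6.36, f(2) = 12.
Sum = Δu · [f(-0.4) + f(0.2) + f(0.8) + f(1.4) + f(2)].
Sum = 6.48.

6.48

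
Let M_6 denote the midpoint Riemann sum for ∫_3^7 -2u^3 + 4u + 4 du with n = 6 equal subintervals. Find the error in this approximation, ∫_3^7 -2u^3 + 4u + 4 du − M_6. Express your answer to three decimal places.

Exact integral: ∫_3^7 f(u) du = -1064.
M_6 ≈ -1059.55556.
Error ≈ -1064 − (-1059.55556) ≈ -4.444.

-4.444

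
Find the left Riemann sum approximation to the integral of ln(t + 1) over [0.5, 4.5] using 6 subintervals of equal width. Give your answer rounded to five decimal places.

4.31702

Δt = (4.5 − 0.5)/6 = 2/3.
Left endpoints: 0.5, 7/6, 11/6, 2.5, 19/6, 23/6.
f(0.5) ≈ 0.40547, f(7/6) ≈ 0.77319, f(11/6) ≈ 1.04145, f(2.5) ≈ 1.25276, f(19/6) ≈ 1.42712, f(23/6) ≈ 1.57554.
Sum = Δt · [f(0.5) + f(7/6) + f(11/6) + ...].
Sum ≈ 4.31702.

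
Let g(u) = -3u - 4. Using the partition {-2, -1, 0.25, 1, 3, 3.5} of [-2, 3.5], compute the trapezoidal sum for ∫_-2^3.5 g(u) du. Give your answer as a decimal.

-34.375

Subinterval widths: 1, 1.25, 0.75, 2, 0.5.
g(-2) = 2, g(-1) = -1, g(0.25) = -4.75, g(1) = -7, g(3) = -13, g(3.5) = -14.5.
On each subinterval the trapezoid contributes (Δu_i/2)·[g(u_{i-1}) + g(u_i)].
Sum = -34.375.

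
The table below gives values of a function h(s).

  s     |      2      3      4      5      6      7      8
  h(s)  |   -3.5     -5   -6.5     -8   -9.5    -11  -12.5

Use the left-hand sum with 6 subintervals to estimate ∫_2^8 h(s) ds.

-43.5

Δs = 1.
Sum = 1·[(-3.5) + (-5) + (-6.5) + (-8) + (-9.5) + (-11)] = -43.5.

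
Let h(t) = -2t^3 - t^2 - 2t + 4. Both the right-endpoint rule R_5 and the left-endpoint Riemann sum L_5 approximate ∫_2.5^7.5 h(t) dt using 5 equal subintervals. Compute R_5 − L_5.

R_5 = -2190.
L_5 = -1317.5.
R_5 − L_5 = -872.5.

-872.5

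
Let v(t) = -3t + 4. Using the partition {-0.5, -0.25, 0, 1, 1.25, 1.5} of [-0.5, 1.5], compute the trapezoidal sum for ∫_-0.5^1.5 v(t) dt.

Subinterval widths: 0.25, 0.25, 1, 0.25, 0.25.
v(-0.5) = 5.5, v(-0.25) = 4.75, v(0) = 4, v(1) = 1, v(1.25) = 0.25, v(1.5) = -0.5.
On each subinterval the trapezoid contributes (Δt_i/2)·[v(t_{i-1}) + v(t_i)].
Sum = 5.

5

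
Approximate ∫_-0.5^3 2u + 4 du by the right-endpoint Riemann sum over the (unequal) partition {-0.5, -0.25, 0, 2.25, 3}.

Subinterval widths: 0.25, 0.25, 2.25, 0.75.
Right endpoints: -0.25, 0, 2.25, 3.
f(-0.25) = 3.5, f(0) = 4, f(2.25) = 8.5, f(3) = 10.
Sum = Σ Δu_i · f(u_i).
Sum = 28.5.

28.5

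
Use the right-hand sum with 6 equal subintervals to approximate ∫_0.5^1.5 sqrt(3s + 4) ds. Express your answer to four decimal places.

Δs = (1.5 − 0.5)/6 = 1/6.
Right endpoints: 2/3, 5/6, 1, 7/6, 4/3, 1.5.
f(2/3) ≈ 2.4495, f(5/6) ≈ 2.5495, f(1) ≈ 2.6458, f(7/6) ≈ 2.7386, f(4/3) ≈ 2.8284, f(1.5) ≈ 2.9155.
Sum = Δs · [f(2/3) + f(5/6) + f(1) + ...].
Sum ≈ 2.6879.

2.6879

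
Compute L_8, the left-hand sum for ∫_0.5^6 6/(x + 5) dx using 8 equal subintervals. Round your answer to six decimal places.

Δx = (6 − 0.5)/8 = 0.6875.
Left endpoints: 0.5, 1.1875, 1.875, 2.5625, 3.25, 3.9375, 4.625, 5.3125.
f(0.5) = 12/11, f(1.1875) = 32/33, f(1.875) = 48/55, f(2.5625) = 96/121, f(3.25) = 8/11, f(3.9375) = 96/143, f(4.625) = 48/77, f(5.3125) = 32/55.
Sum = Δx · [f(0.5) + f(1.1875) + f(1.875) + ...].
Sum ≈ 4.352231.

4.352231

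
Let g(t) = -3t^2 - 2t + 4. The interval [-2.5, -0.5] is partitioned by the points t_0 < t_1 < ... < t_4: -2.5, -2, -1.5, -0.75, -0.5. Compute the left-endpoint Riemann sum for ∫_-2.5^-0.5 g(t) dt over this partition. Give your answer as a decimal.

Subinterval widths: 0.5, 0.5, 0.75, 0.25.
Left endpoints: -2.5, -2, -1.5, -0.75.
g(-2.5) = -9.75, g(-2) = -4, g(-1.5) = 0.25, g(-0.75) = 3.8125.
Sum = Σ Δt_i · g(t_i).
Sum = -5.734375.

-5.734375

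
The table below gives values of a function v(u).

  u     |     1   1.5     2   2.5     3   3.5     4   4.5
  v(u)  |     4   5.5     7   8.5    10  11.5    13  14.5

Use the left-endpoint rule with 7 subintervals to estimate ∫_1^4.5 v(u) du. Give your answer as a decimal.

Δu = 0.5.
Sum = 0.5·[4 + 5.5 + 7 + 8.5 + 10 + 11.5 + 13] = 29.75.

29.75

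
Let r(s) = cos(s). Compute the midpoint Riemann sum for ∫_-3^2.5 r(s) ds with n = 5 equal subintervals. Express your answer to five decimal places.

0.77824

Δs = (2.5 − (-3))/5 = 1.1.
Midpoints: -2.45, -1.35, -0.25, 0.85, 1.95.
r(-2.45) ≈ -0.77023, r(-1.35) ≈ 0.21901, r(-0.25) ≈ 0.96891, r(0.85) ≈ 0.65998, r(1.95) ≈ -0.37018.
Sum = Δs · [r(-2.45) + r(-1.35) + r(-0.25) + r(0.85) + r(1.95)].
Sum ≈ 0.77824.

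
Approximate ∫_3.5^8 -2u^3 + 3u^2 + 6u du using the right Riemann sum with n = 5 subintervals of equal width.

Δu = (8 − 3.5)/5 = 0.9.
Right endpoints: 4.4, 5.3, 6.2, 7.1, 8.
f(4.4) = -85.888, f(5.3) = -181.684, f(6.2) = -324.136, f(7.1) = -521.992, f(8) = -784.
Sum = Δu · [f(4.4) + f(5.3) + f(6.2) + f(7.1) + f(8)].
Sum = -1707.93.

-1707.93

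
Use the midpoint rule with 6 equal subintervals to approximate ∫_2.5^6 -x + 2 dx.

Δx = (6 − 2.5)/6 = 7/12.
Midpoints: 67/24, 3.375, 95/24, 109/24, 5.125, 137/24.
f(67/24) = -19/24, f(3.375) = -1.375, f(95/24) = -47/24, f(109/24) = -61/24, f(5.125) = -3.125, f(137/24) = -89/24.
Sum = Δx · [f(67/24) + f(3.375) + f(95/24) + ...].
Sum = -7.875.

-7.875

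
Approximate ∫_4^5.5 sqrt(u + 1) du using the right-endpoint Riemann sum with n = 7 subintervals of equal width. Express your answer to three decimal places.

Δu = (5.5 − 4)/7 = 3/14.
Right endpoints: 59/14, 31/7, 65/14, 34/7, 71/14, 37/7, 5.5.
f(59/14) ≈ 2.283, f(31/7) ≈ 2.330, f(65/14) ≈ 2.375, f(34/7) ≈ 2.420, f(71/14) ≈ 2.464, f(37/7) ≈ 2.507, f(5.5) ≈ 2.550.
Sum = Δu · [f(59/14) + f(31/7) + f(65/14) + ...].
Sum ≈ 3.628.

3.628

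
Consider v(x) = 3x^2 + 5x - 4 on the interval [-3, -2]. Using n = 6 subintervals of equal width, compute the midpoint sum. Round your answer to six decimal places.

2.493056

Δx = (-2 − (-3))/6 = 1/6.
Midpoints: -35/12, -2.75, -31/12, -29/12, -2.25, -25/12.
v(-35/12) = 6.9375, v(-2.75) = 4.9375, v(-31/12) = 149/48, v(-29/12) = 1.4375, v(-2.25) = -0.0625, v(-25/12) = -67/48.
Sum = Δx · [v(-35/12) + v(-2.75) + v(-31/12) + ...].
Sum ≈ 2.493056.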